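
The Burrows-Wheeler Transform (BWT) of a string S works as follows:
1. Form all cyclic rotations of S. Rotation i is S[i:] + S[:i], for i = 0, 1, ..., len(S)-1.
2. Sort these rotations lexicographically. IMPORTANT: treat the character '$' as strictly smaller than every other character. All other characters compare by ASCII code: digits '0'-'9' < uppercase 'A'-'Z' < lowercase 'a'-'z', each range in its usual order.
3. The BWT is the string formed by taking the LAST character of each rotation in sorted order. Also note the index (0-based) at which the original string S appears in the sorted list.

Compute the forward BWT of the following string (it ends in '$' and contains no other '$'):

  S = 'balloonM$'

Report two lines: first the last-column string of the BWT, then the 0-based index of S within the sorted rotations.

All 9 rotations (rotation i = S[i:]+S[:i]):
  rot[0] = balloonM$
  rot[1] = alloonM$b
  rot[2] = lloonM$ba
  rot[3] = loonM$bal
  rot[4] = oonM$ball
  rot[5] = onM$ballo
  rot[6] = nM$balloo
  rot[7] = M$balloon
  rot[8] = $balloonM
Sorted (with $ < everything):
  sorted[0] = $balloonM  (last char: 'M')
  sorted[1] = M$balloon  (last char: 'n')
  sorted[2] = alloonM$b  (last char: 'b')
  sorted[3] = balloonM$  (last char: '$')
  sorted[4] = lloonM$ba  (last char: 'a')
  sorted[5] = loonM$bal  (last char: 'l')
  sorted[6] = nM$balloo  (last char: 'o')
  sorted[7] = onM$ballo  (last char: 'o')
  sorted[8] = oonM$ball  (last char: 'l')
Last column: Mnb$alool
Original string S is at sorted index 3

Answer: Mnb$alool
3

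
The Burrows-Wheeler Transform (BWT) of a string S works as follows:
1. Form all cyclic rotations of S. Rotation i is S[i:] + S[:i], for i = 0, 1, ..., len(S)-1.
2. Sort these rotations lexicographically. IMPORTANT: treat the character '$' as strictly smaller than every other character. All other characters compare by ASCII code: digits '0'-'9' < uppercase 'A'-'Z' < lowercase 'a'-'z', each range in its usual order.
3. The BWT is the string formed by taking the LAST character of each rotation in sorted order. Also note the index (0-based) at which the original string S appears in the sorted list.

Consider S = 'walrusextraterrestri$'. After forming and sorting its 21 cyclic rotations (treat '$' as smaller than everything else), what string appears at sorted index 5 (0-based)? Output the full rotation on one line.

All 21 rotations (rotation i = S[i:]+S[:i]):
  rot[0] = walrusextraterrestri$
  rot[1] = alrusextraterrestri$w
  rot[2] = lrusextraterrestri$wa
  rot[3] = rusextraterrestri$wal
  rot[4] = usextraterrestri$walr
  rot[5] = sextraterrestri$walru
  rot[6] = extraterrestri$walrus
  rot[7] = xtraterrestri$walruse
  rot[8] = traterrestri$walrusex
  rot[9] = raterrestri$walrusext
  rot[10] = aterrestri$walrusextr
  rot[11] = terrestri$walrusextra
  rot[12] = errestri$walrusextrat
  rot[13] = rrestri$walrusextrate
  rot[14] = restri$walrusextrater
  rot[15] = estri$walrusextraterr
  rot[16] = stri$walrusextraterre
  rot[17] = tri$walrusextraterres
  rot[18] = ri$walrusextraterrest
  rot[19] = i$walrusextraterrestr
  rot[20] = $walrusextraterrestri
Sorted (with $ < everything):
  sorted[0] = $walrusextraterrestri
  sorted[1] = alrusextraterrestri$w
  sorted[2] = aterrestri$walrusextr
  sorted[3] = errestri$walrusextrat
  sorted[4] = estri$walrusextraterr
  sorted[5] = extraterrestri$walrus
  sorted[6] = i$walrusextraterrestr
  sorted[7] = lrusextraterrestri$wa
  sorted[8] = raterrestri$walrusext
  sorted[9] = restri$walrusextrater
  sorted[10] = ri$walrusextraterrest
  sorted[11] = rrestri$walrusextrate
  sorted[12] = rusextraterrestri$wal
  sorted[13] = sextraterrestri$walru
  sorted[14] = stri$walrusextraterre
  sorted[15] = terrestri$walrusextra
  sorted[16] = traterrestri$walrusex
  sorted[17] = tri$walrusextraterres
  sorted[18] = usextraterrestri$walr
  sorted[19] = walrusextraterrestri$
  sorted[20] = xtraterrestri$walruse
sorted[5] = extraterrestri$walrus

Answer: extraterrestri$walrus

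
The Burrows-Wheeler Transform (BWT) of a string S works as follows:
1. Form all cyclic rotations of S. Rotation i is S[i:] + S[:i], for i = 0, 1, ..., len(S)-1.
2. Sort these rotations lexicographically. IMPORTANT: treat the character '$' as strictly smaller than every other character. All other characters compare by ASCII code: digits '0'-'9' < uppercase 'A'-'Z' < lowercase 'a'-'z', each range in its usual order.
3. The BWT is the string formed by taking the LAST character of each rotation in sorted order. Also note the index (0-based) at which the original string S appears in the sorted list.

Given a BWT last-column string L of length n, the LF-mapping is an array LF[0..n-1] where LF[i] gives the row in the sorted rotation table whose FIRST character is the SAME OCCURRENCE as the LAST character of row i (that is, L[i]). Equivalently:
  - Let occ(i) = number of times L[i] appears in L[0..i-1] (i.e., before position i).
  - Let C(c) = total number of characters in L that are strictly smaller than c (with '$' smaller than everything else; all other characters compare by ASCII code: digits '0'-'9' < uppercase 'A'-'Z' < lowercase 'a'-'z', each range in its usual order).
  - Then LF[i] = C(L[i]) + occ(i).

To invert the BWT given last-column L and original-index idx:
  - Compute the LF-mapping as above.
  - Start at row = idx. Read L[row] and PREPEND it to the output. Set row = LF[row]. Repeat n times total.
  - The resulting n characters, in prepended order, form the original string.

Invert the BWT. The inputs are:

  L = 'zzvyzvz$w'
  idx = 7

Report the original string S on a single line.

Answer: zywzzvvz$

Derivation:
LF mapping: 5 6 1 4 7 2 8 0 3
Walk LF starting at row 7, prepending L[row]:
  step 1: row=7, L[7]='$', prepend. Next row=LF[7]=0
  step 2: row=0, L[0]='z', prepend. Next row=LF[0]=5
  step 3: row=5, L[5]='v', prepend. Next row=LF[5]=2
  step 4: row=2, L[2]='v', prepend. Next row=LF[2]=1
  step 5: row=1, L[1]='z', prepend. Next row=LF[1]=6
  step 6: row=6, L[6]='z', prepend. Next row=LF[6]=8
  step 7: row=8, L[8]='w', prepend. Next row=LF[8]=3
  step 8: row=3, L[3]='y', prepend. Next row=LF[3]=4
  step 9: row=4, L[4]='z', prepend. Next row=LF[4]=7
Reversed output: zywzzvvz$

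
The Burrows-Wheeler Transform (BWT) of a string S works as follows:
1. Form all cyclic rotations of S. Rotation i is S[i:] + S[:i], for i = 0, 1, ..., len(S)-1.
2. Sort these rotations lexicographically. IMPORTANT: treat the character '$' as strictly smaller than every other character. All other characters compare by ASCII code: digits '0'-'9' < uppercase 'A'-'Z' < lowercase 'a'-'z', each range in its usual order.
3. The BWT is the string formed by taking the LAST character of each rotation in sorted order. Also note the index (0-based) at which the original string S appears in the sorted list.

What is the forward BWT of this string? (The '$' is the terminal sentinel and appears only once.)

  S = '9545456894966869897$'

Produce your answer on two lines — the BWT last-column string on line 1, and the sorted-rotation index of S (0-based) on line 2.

Answer: 7559944965896698$486
16

Derivation:
All 20 rotations (rotation i = S[i:]+S[:i]):
  rot[0] = 9545456894966869897$
  rot[1] = 545456894966869897$9
  rot[2] = 45456894966869897$95
  rot[3] = 5456894966869897$954
  rot[4] = 456894966869897$9545
  rot[5] = 56894966869897$95454
  rot[6] = 6894966869897$954545
  rot[7] = 894966869897$9545456
  rot[8] = 94966869897$95454568
  rot[9] = 4966869897$954545689
  rot[10] = 966869897$9545456894
  rot[11] = 66869897$95454568949
  rot[12] = 6869897$954545689496
  rot[13] = 869897$9545456894966
  rot[14] = 69897$95454568949668
  rot[15] = 9897$954545689496686
  rot[16] = 897$9545456894966869
  rot[17] = 97$95454568949668698
  rot[18] = 7$954545689496686989
  rot[19] = $9545456894966869897
Sorted (with $ < everything):
  sorted[0] = $9545456894966869897  (last char: '7')
  sorted[1] = 45456894966869897$95  (last char: '5')
  sorted[2] = 456894966869897$9545  (last char: '5')
  sorted[3] = 4966869897$954545689  (last char: '9')
  sorted[4] = 545456894966869897$9  (last char: '9')
  sorted[5] = 5456894966869897$954  (last char: '4')
  sorted[6] = 56894966869897$95454  (last char: '4')
  sorted[7] = 66869897$95454568949  (last char: '9')
  sorted[8] = 6869897$954545689496  (last char: '6')
  sorted[9] = 6894966869897$954545  (last char: '5')
  sorted[10] = 69897$95454568949668  (last char: '8')
  sorted[11] = 7$954545689496686989  (last char: '9')
  sorted[12] = 869897$9545456894966  (last char: '6')
  sorted[13] = 894966869897$9545456  (last char: '6')
  sorted[14] = 897$9545456894966869  (last char: '9')
  sorted[15] = 94966869897$95454568  (last char: '8')
  sorted[16] = 9545456894966869897$  (last char: '$')
  sorted[17] = 966869897$9545456894  (last char: '4')
  sorted[18] = 97$95454568949668698  (last char: '8')
  sorted[19] = 9897$954545689496686  (last char: '6')
Last column: 7559944965896698$486
Original string S is at sorted index 16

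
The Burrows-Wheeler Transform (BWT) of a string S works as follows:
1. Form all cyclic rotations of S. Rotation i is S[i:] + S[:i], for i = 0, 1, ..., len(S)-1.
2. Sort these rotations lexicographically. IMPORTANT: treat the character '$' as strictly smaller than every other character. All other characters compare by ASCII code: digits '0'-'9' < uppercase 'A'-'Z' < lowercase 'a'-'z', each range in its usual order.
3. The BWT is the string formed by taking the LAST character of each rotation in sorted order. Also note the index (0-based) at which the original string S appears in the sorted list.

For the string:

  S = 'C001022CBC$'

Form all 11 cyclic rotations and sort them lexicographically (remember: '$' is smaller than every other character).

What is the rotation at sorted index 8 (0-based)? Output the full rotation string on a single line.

All 11 rotations (rotation i = S[i:]+S[:i]):
  rot[0] = C001022CBC$
  rot[1] = 001022CBC$C
  rot[2] = 01022CBC$C0
  rot[3] = 1022CBC$C00
  rot[4] = 022CBC$C001
  rot[5] = 22CBC$C0010
  rot[6] = 2CBC$C00102
  rot[7] = CBC$C001022
  rot[8] = BC$C001022C
  rot[9] = C$C001022CB
  rot[10] = $C001022CBC
Sorted (with $ < everything):
  sorted[0] = $C001022CBC
  sorted[1] = 001022CBC$C
  sorted[2] = 01022CBC$C0
  sorted[3] = 022CBC$C001
  sorted[4] = 1022CBC$C00
  sorted[5] = 22CBC$C0010
  sorted[6] = 2CBC$C00102
  sorted[7] = BC$C001022C
  sorted[8] = C$C001022CB
  sorted[9] = C001022CBC$
  sorted[10] = CBC$C001022
sorted[8] = C$C001022CB

Answer: C$C001022CB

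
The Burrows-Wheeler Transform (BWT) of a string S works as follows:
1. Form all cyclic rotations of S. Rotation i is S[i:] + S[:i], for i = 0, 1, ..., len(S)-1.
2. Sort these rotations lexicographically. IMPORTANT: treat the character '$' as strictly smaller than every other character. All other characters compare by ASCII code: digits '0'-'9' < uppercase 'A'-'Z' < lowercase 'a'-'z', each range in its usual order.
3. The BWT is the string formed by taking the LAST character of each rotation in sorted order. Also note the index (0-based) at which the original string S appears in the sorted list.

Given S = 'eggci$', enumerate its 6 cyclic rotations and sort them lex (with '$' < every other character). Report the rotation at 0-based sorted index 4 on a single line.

All 6 rotations (rotation i = S[i:]+S[:i]):
  rot[0] = eggci$
  rot[1] = ggci$e
  rot[2] = gci$eg
  rot[3] = ci$egg
  rot[4] = i$eggc
  rot[5] = $eggci
Sorted (with $ < everything):
  sorted[0] = $eggci
  sorted[1] = ci$egg
  sorted[2] = eggci$
  sorted[3] = gci$eg
  sorted[4] = ggci$e
  sorted[5] = i$eggc
sorted[4] = ggci$e

Answer: ggci$e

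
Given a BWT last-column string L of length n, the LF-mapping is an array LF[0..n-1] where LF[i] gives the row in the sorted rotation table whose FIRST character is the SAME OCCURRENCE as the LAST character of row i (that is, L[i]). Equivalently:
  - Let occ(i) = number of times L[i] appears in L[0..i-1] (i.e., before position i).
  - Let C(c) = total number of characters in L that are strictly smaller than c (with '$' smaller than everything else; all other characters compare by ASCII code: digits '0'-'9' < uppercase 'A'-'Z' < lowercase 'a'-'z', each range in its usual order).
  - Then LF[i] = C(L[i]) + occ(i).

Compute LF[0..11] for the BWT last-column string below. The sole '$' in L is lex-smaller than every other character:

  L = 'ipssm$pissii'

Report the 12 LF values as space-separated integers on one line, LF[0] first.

Char counts: '$':1, 'i':4, 'm':1, 'p':2, 's':4
C (first-col start): C('$')=0, C('i')=1, C('m')=5, C('p')=6, C('s')=8
L[0]='i': occ=0, LF[0]=C('i')+0=1+0=1
L[1]='p': occ=0, LF[1]=C('p')+0=6+0=6
L[2]='s': occ=0, LF[2]=C('s')+0=8+0=8
L[3]='s': occ=1, LF[3]=C('s')+1=8+1=9
L[4]='m': occ=0, LF[4]=C('m')+0=5+0=5
L[5]='$': occ=0, LF[5]=C('$')+0=0+0=0
L[6]='p': occ=1, LF[6]=C('p')+1=6+1=7
L[7]='i': occ=1, LF[7]=C('i')+1=1+1=2
L[8]='s': occ=2, LF[8]=C('s')+2=8+2=10
L[9]='s': occ=3, LF[9]=C('s')+3=8+3=11
L[10]='i': occ=2, LF[10]=C('i')+2=1+2=3
L[11]='i': occ=3, LF[11]=C('i')+3=1+3=4

Answer: 1 6 8 9 5 0 7 2 10 11 3 4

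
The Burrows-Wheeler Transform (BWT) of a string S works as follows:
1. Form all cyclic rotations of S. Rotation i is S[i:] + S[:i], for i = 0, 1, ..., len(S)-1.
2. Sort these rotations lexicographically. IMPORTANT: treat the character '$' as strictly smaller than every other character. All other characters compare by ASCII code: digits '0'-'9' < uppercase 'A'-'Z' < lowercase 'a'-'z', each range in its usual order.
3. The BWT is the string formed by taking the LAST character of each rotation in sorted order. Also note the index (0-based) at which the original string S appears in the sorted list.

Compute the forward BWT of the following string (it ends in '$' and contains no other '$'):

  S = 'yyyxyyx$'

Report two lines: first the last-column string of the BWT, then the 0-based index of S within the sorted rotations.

All 8 rotations (rotation i = S[i:]+S[:i]):
  rot[0] = yyyxyyx$
  rot[1] = yyxyyx$y
  rot[2] = yxyyx$yy
  rot[3] = xyyx$yyy
  rot[4] = yyx$yyyx
  rot[5] = yx$yyyxy
  rot[6] = x$yyyxyy
  rot[7] = $yyyxyyx
Sorted (with $ < everything):
  sorted[0] = $yyyxyyx  (last char: 'x')
  sorted[1] = x$yyyxyy  (last char: 'y')
  sorted[2] = xyyx$yyy  (last char: 'y')
  sorted[3] = yx$yyyxy  (last char: 'y')
  sorted[4] = yxyyx$yy  (last char: 'y')
  sorted[5] = yyx$yyyx  (last char: 'x')
  sorted[6] = yyxyyx$y  (last char: 'y')
  sorted[7] = yyyxyyx$  (last char: '$')
Last column: xyyyyxy$
Original string S is at sorted index 7

Answer: xyyyyxy$
7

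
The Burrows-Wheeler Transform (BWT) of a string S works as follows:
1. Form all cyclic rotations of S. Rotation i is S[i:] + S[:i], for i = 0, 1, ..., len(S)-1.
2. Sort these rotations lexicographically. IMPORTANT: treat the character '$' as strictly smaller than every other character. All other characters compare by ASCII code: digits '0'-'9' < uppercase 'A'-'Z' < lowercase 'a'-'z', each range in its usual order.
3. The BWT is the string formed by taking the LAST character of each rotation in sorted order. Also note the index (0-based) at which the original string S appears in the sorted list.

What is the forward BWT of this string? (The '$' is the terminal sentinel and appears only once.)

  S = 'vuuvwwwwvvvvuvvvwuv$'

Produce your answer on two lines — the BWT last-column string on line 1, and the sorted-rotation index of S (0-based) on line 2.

All 20 rotations (rotation i = S[i:]+S[:i]):
  rot[0] = vuuvwwwwvvvvuvvvwuv$
  rot[1] = uuvwwwwvvvvuvvvwuv$v
  rot[2] = uvwwwwvvvvuvvvwuv$vu
  rot[3] = vwwwwvvvvuvvvwuv$vuu
  rot[4] = wwwwvvvvuvvvwuv$vuuv
  rot[5] = wwwvvvvuvvvwuv$vuuvw
  rot[6] = wwvvvvuvvvwuv$vuuvww
  rot[7] = wvvvvuvvvwuv$vuuvwww
  rot[8] = vvvvuvvvwuv$vuuvwwww
  rot[9] = vvvuvvvwuv$vuuvwwwwv
  rot[10] = vvuvvvwuv$vuuvwwwwvv
  rot[11] = vuvvvwuv$vuuvwwwwvvv
  rot[12] = uvvvwuv$vuuvwwwwvvvv
  rot[13] = vvvwuv$vuuvwwwwvvvvu
  rot[14] = vvwuv$vuuvwwwwvvvvuv
  rot[15] = vwuv$vuuvwwwwvvvvuvv
  rot[16] = wuv$vuuvwwwwvvvvuvvv
  rot[17] = uv$vuuvwwwwvvvvuvvvw
  rot[18] = v$vuuvwwwwvvvvuvvvwu
  rot[19] = $vuuvwwwwvvvvuvvvwuv
Sorted (with $ < everything):
  sorted[0] = $vuuvwwwwvvvvuvvvwuv  (last char: 'v')
  sorted[1] = uuvwwwwvvvvuvvvwuv$v  (last char: 'v')
  sorted[2] = uv$vuuvwwwwvvvvuvvvw  (last char: 'w')
  sorted[3] = uvvvwuv$vuuvwwwwvvvv  (last char: 'v')
  sorted[4] = uvwwwwvvvvuvvvwuv$vu  (last char: 'u')
  sorted[5] = v$vuuvwwwwvvvvuvvvwu  (last char: 'u')
  sorted[6] = vuuvwwwwvvvvuvvvwuv$  (last char: '$')
  sorted[7] = vuvvvwuv$vuuvwwwwvvv  (last char: 'v')
  sorted[8] = vvuvvvwuv$vuuvwwwwvv  (last char: 'v')
  sorted[9] = vvvuvvvwuv$vuuvwwwwv  (last char: 'v')
  sorted[10] = vvvvuvvvwuv$vuuvwwww  (last char: 'w')
  sorted[11] = vvvwuv$vuuvwwwwvvvvu  (last char: 'u')
  sorted[12] = vvwuv$vuuvwwwwvvvvuv  (last char: 'v')
  sorted[13] = vwuv$vuuvwwwwvvvvuvv  (last char: 'v')
  sorted[14] = vwwwwvvvvuvvvwuv$vuu  (last char: 'u')
  sorted[15] = wuv$vuuvwwwwvvvvuvvv  (last char: 'v')
  sorted[16] = wvvvvuvvvwuv$vuuvwww  (last char: 'w')
  sorted[17] = wwvvvvuvvvwuv$vuuvww  (last char: 'w')
  sorted[18] = wwwvvvvuvvvwuv$vuuvw  (last char: 'w')
  sorted[19] = wwwwvvvvuvvvwuv$vuuv  (last char: 'v')
Last column: vvwvuu$vvvwuvvuvwwwv
Original string S is at sorted index 6

Answer: vvwvuu$vvvwuvvuvwwwv
6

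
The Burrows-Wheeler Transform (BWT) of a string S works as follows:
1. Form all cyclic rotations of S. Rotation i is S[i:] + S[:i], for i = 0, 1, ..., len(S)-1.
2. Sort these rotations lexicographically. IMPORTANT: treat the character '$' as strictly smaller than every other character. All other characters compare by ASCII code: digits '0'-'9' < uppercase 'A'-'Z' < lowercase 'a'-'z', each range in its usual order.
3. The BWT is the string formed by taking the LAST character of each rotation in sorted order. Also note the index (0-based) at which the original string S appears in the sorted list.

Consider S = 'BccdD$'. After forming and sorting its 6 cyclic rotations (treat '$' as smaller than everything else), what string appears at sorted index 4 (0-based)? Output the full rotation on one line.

All 6 rotations (rotation i = S[i:]+S[:i]):
  rot[0] = BccdD$
  rot[1] = ccdD$B
  rot[2] = cdD$Bc
  rot[3] = dD$Bcc
  rot[4] = D$Bccd
  rot[5] = $BccdD
Sorted (with $ < everything):
  sorted[0] = $BccdD
  sorted[1] = BccdD$
  sorted[2] = D$Bccd
  sorted[3] = ccdD$B
  sorted[4] = cdD$Bc
  sorted[5] = dD$Bcc
sorted[4] = cdD$Bc

Answer: cdD$Bc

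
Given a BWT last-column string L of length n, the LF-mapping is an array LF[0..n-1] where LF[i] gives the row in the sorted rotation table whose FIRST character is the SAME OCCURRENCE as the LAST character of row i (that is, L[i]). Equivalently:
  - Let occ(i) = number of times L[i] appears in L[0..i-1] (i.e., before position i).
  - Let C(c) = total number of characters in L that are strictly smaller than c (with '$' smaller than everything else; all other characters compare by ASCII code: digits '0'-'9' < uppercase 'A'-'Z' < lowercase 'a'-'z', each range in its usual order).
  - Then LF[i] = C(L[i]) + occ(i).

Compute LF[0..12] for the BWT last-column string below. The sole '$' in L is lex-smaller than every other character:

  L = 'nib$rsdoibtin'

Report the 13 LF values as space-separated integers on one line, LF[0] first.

Answer: 7 4 1 0 10 11 3 9 5 2 12 6 8

Derivation:
Char counts: '$':1, 'b':2, 'd':1, 'i':3, 'n':2, 'o':1, 'r':1, 's':1, 't':1
C (first-col start): C('$')=0, C('b')=1, C('d')=3, C('i')=4, C('n')=7, C('o')=9, C('r')=10, C('s')=11, C('t')=12
L[0]='n': occ=0, LF[0]=C('n')+0=7+0=7
L[1]='i': occ=0, LF[1]=C('i')+0=4+0=4
L[2]='b': occ=0, LF[2]=C('b')+0=1+0=1
L[3]='$': occ=0, LF[3]=C('$')+0=0+0=0
L[4]='r': occ=0, LF[4]=C('r')+0=10+0=10
L[5]='s': occ=0, LF[5]=C('s')+0=11+0=11
L[6]='d': occ=0, LF[6]=C('d')+0=3+0=3
L[7]='o': occ=0, LF[7]=C('o')+0=9+0=9
L[8]='i': occ=1, LF[8]=C('i')+1=4+1=5
L[9]='b': occ=1, LF[9]=C('b')+1=1+1=2
L[10]='t': occ=0, LF[10]=C('t')+0=12+0=12
L[11]='i': occ=2, LF[11]=C('i')+2=4+2=6
L[12]='n': occ=1, LF[12]=C('n')+1=7+1=8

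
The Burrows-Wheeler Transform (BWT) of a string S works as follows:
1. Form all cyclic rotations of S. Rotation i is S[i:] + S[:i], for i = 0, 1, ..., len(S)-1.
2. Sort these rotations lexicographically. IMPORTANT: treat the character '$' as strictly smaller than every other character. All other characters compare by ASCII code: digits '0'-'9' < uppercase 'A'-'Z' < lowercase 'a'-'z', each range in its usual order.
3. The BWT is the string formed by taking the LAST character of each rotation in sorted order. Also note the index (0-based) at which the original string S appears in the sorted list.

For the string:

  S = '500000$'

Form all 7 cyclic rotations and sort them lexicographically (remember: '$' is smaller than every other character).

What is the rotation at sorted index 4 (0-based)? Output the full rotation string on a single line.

All 7 rotations (rotation i = S[i:]+S[:i]):
  rot[0] = 500000$
  rot[1] = 00000$5
  rot[2] = 0000$50
  rot[3] = 000$500
  rot[4] = 00$5000
  rot[5] = 0$50000
  rot[6] = $500000
Sorted (with $ < everything):
  sorted[0] = $500000
  sorted[1] = 0$50000
  sorted[2] = 00$5000
  sorted[3] = 000$500
  sorted[4] = 0000$50
  sorted[5] = 00000$5
  sorted[6] = 500000$
sorted[4] = 0000$50

Answer: 0000$50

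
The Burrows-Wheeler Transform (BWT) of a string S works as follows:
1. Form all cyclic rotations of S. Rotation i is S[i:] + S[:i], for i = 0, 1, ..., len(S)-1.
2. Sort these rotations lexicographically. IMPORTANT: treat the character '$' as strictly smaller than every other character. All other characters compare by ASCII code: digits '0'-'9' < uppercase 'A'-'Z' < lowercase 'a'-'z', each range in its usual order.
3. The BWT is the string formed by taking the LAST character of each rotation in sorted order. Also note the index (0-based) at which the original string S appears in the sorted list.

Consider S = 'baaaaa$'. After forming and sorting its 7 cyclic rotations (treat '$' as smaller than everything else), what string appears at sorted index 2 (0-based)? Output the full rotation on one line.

Answer: aa$baaa

Derivation:
All 7 rotations (rotation i = S[i:]+S[:i]):
  rot[0] = baaaaa$
  rot[1] = aaaaa$b
  rot[2] = aaaa$ba
  rot[3] = aaa$baa
  rot[4] = aa$baaa
  rot[5] = a$baaaa
  rot[6] = $baaaaa
Sorted (with $ < everything):
  sorted[0] = $baaaaa
  sorted[1] = a$baaaa
  sorted[2] = aa$baaa
  sorted[3] = aaa$baa
  sorted[4] = aaaa$ba
  sorted[5] = aaaaa$b
  sorted[6] = baaaaa$
sorted[2] = aa$baaa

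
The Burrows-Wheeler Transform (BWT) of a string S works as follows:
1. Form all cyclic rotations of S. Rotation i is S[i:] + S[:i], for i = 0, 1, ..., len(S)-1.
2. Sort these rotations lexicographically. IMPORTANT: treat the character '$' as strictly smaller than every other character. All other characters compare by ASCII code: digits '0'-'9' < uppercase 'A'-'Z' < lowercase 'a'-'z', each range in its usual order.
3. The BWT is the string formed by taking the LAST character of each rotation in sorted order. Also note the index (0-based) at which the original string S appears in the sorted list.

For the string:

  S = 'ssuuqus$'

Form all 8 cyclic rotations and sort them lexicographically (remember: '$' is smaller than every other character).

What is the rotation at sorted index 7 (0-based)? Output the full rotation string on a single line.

All 8 rotations (rotation i = S[i:]+S[:i]):
  rot[0] = ssuuqus$
  rot[1] = suuqus$s
  rot[2] = uuqus$ss
  rot[3] = uqus$ssu
  rot[4] = qus$ssuu
  rot[5] = us$ssuuq
  rot[6] = s$ssuuqu
  rot[7] = $ssuuqus
Sorted (with $ < everything):
  sorted[0] = $ssuuqus
  sorted[1] = qus$ssuu
  sorted[2] = s$ssuuqu
  sorted[3] = ssuuqus$
  sorted[4] = suuqus$s
  sorted[5] = uqus$ssu
  sorted[6] = us$ssuuq
  sorted[7] = uuqus$ss
sorted[7] = uuqus$ss

Answer: uuqus$ss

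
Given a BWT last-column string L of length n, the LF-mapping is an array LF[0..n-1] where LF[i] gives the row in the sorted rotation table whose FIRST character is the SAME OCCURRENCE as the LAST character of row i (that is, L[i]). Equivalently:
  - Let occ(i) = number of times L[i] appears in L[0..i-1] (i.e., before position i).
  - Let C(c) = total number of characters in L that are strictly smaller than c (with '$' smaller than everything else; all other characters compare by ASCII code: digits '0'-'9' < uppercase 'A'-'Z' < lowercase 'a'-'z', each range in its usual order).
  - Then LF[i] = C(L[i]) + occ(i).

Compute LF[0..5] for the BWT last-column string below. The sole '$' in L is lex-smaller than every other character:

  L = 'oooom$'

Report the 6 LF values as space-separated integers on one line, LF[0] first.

Char counts: '$':1, 'm':1, 'o':4
C (first-col start): C('$')=0, C('m')=1, C('o')=2
L[0]='o': occ=0, LF[0]=C('o')+0=2+0=2
L[1]='o': occ=1, LF[1]=C('o')+1=2+1=3
L[2]='o': occ=2, LF[2]=C('o')+2=2+2=4
L[3]='o': occ=3, LF[3]=C('o')+3=2+3=5
L[4]='m': occ=0, LF[4]=C('m')+0=1+0=1
L[5]='$': occ=0, LF[5]=C('$')+0=0+0=0

Answer: 2 3 4 5 1 0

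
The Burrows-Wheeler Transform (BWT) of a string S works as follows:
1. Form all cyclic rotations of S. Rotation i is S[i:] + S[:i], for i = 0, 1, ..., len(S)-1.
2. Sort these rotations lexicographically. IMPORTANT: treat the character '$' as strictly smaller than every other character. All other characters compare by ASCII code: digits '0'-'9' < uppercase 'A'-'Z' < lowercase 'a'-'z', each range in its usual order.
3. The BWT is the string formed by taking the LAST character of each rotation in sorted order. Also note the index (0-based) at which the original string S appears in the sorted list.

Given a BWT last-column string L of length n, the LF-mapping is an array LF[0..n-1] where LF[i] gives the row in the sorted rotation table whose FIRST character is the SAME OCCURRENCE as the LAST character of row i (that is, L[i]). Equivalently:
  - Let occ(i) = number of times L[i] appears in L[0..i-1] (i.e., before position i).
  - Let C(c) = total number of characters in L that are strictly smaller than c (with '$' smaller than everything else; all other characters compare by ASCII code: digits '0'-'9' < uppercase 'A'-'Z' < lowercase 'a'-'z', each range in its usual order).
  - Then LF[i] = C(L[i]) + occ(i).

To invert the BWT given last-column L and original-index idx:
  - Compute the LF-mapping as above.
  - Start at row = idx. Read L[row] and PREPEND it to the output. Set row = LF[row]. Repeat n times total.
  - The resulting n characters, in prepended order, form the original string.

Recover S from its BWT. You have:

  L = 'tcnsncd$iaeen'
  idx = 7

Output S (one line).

Answer: incandescent$

Derivation:
LF mapping: 12 2 8 11 9 3 4 0 7 1 5 6 10
Walk LF starting at row 7, prepending L[row]:
  step 1: row=7, L[7]='$', prepend. Next row=LF[7]=0
  step 2: row=0, L[0]='t', prepend. Next row=LF[0]=12
  step 3: row=12, L[12]='n', prepend. Next row=LF[12]=10
  step 4: row=10, L[10]='e', prepend. Next row=LF[10]=5
  step 5: row=5, L[5]='c', prepend. Next row=LF[5]=3
  step 6: row=3, L[3]='s', prepend. Next row=LF[3]=11
  step 7: row=11, L[11]='e', prepend. Next row=LF[11]=6
  step 8: row=6, L[6]='d', prepend. Next row=LF[6]=4
  step 9: row=4, L[4]='n', prepend. Next row=LF[4]=9
  step 10: row=9, L[9]='a', prepend. Next row=LF[9]=1
  step 11: row=1, L[1]='c', prepend. Next row=LF[1]=2
  step 12: row=2, L[2]='n', prepend. Next row=LF[2]=8
  step 13: row=8, L[8]='i', prepend. Next row=LF[8]=7
Reversed output: incandescent$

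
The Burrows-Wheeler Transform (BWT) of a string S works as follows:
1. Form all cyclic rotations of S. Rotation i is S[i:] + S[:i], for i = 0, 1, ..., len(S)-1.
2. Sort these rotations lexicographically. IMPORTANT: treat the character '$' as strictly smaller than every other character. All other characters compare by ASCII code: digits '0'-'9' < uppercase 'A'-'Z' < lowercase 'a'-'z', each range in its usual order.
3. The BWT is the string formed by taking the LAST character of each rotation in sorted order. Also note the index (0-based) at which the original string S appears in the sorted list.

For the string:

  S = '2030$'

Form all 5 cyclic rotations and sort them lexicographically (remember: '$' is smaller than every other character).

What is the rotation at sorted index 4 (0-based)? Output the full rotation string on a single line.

Answer: 30$20

Derivation:
All 5 rotations (rotation i = S[i:]+S[:i]):
  rot[0] = 2030$
  rot[1] = 030$2
  rot[2] = 30$20
  rot[3] = 0$203
  rot[4] = $2030
Sorted (with $ < everything):
  sorted[0] = $2030
  sorted[1] = 0$203
  sorted[2] = 030$2
  sorted[3] = 2030$
  sorted[4] = 30$20
sorted[4] = 30$20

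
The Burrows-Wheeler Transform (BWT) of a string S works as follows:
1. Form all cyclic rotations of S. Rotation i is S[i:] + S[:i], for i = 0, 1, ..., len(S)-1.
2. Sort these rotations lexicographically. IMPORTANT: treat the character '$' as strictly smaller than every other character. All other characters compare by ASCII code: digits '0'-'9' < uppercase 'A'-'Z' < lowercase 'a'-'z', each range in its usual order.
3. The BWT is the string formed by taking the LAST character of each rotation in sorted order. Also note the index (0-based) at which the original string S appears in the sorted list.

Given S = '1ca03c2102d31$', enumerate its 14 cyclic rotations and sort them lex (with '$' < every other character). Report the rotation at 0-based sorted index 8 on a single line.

Answer: 31$1ca03c2102d

Derivation:
All 14 rotations (rotation i = S[i:]+S[:i]):
  rot[0] = 1ca03c2102d31$
  rot[1] = ca03c2102d31$1
  rot[2] = a03c2102d31$1c
  rot[3] = 03c2102d31$1ca
  rot[4] = 3c2102d31$1ca0
  rot[5] = c2102d31$1ca03
  rot[6] = 2102d31$1ca03c
  rot[7] = 102d31$1ca03c2
  rot[8] = 02d31$1ca03c21
  rot[9] = 2d31$1ca03c210
  rot[10] = d31$1ca03c2102
  rot[11] = 31$1ca03c2102d
  rot[12] = 1$1ca03c2102d3
  rot[13] = $1ca03c2102d31
Sorted (with $ < everything):
  sorted[0] = $1ca03c2102d31
  sorted[1] = 02d31$1ca03c21
  sorted[2] = 03c2102d31$1ca
  sorted[3] = 1$1ca03c2102d3
  sorted[4] = 102d31$1ca03c2
  sorted[5] = 1ca03c2102d31$
  sorted[6] = 2102d31$1ca03c
  sorted[7] = 2d31$1ca03c210
  sorted[8] = 31$1ca03c2102d
  sorted[9] = 3c2102d31$1ca0
  sorted[10] = a03c2102d31$1c
  sorted[11] = c2102d31$1ca03
  sorted[12] = ca03c2102d31$1
  sorted[13] = d31$1ca03c2102
sorted[8] = 31$1ca03c2102d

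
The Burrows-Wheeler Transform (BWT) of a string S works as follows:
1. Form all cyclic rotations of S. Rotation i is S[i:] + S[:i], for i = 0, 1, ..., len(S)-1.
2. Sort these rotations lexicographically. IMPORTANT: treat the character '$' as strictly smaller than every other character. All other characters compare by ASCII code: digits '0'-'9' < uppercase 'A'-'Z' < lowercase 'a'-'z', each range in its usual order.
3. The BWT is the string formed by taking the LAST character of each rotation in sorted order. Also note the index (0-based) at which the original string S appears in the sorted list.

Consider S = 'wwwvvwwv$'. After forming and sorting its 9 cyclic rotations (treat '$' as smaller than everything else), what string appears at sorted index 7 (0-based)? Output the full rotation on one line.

All 9 rotations (rotation i = S[i:]+S[:i]):
  rot[0] = wwwvvwwv$
  rot[1] = wwvvwwv$w
  rot[2] = wvvwwv$ww
  rot[3] = vvwwv$www
  rot[4] = vwwv$wwwv
  rot[5] = wwv$wwwvv
  rot[6] = wv$wwwvvw
  rot[7] = v$wwwvvww
  rot[8] = $wwwvvwwv
Sorted (with $ < everything):
  sorted[0] = $wwwvvwwv
  sorted[1] = v$wwwvvww
  sorted[2] = vvwwv$www
  sorted[3] = vwwv$wwwv
  sorted[4] = wv$wwwvvw
  sorted[5] = wvvwwv$ww
  sorted[6] = wwv$wwwvv
  sorted[7] = wwvvwwv$w
  sorted[8] = wwwvvwwv$
sorted[7] = wwvvwwv$w

Answer: wwvvwwv$w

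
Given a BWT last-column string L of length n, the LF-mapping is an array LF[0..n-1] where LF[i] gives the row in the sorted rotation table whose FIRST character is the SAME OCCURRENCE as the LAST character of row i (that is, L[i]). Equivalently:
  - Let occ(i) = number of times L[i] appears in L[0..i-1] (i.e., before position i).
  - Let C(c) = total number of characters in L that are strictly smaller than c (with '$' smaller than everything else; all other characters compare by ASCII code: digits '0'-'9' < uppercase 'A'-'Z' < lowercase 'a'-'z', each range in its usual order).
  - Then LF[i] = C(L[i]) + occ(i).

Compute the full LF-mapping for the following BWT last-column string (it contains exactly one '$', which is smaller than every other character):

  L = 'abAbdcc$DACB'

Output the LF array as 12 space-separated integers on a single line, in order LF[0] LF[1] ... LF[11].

Answer: 6 7 1 8 11 9 10 0 5 2 4 3

Derivation:
Char counts: '$':1, 'A':2, 'B':1, 'C':1, 'D':1, 'a':1, 'b':2, 'c':2, 'd':1
C (first-col start): C('$')=0, C('A')=1, C('B')=3, C('C')=4, C('D')=5, C('a')=6, C('b')=7, C('c')=9, C('d')=11
L[0]='a': occ=0, LF[0]=C('a')+0=6+0=6
L[1]='b': occ=0, LF[1]=C('b')+0=7+0=7
L[2]='A': occ=0, LF[2]=C('A')+0=1+0=1
L[3]='b': occ=1, LF[3]=C('b')+1=7+1=8
L[4]='d': occ=0, LF[4]=C('d')+0=11+0=11
L[5]='c': occ=0, LF[5]=C('c')+0=9+0=9
L[6]='c': occ=1, LF[6]=C('c')+1=9+1=10
L[7]='$': occ=0, LF[7]=C('$')+0=0+0=0
L[8]='D': occ=0, LF[8]=C('D')+0=5+0=5
L[9]='A': occ=1, LF[9]=C('A')+1=1+1=2
L[10]='C': occ=0, LF[10]=C('C')+0=4+0=4
L[11]='B': occ=0, LF[11]=C('B')+0=3+0=3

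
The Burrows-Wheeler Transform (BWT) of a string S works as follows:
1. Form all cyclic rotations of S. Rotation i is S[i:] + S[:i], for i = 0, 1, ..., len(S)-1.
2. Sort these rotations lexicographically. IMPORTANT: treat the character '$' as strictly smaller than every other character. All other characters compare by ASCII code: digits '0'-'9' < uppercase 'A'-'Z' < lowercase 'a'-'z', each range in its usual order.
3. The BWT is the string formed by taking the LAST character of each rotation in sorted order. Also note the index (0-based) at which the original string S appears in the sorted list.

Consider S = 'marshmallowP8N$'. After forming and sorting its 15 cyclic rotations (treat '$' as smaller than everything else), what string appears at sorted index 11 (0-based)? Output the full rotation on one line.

All 15 rotations (rotation i = S[i:]+S[:i]):
  rot[0] = marshmallowP8N$
  rot[1] = arshmallowP8N$m
  rot[2] = rshmallowP8N$ma
  rot[3] = shmallowP8N$mar
  rot[4] = hmallowP8N$mars
  rot[5] = mallowP8N$marsh
  rot[6] = allowP8N$marshm
  rot[7] = llowP8N$marshma
  rot[8] = lowP8N$marshmal
  rot[9] = owP8N$marshmall
  rot[10] = wP8N$marshmallo
  rot[11] = P8N$marshmallow
  rot[12] = 8N$marshmallowP
  rot[13] = N$marshmallowP8
  rot[14] = $marshmallowP8N
Sorted (with $ < everything):
  sorted[0] = $marshmallowP8N
  sorted[1] = 8N$marshmallowP
  sorted[2] = N$marshmallowP8
  sorted[3] = P8N$marshmallow
  sorted[4] = allowP8N$marshm
  sorted[5] = arshmallowP8N$m
  sorted[6] = hmallowP8N$mars
  sorted[7] = llowP8N$marshma
  sorted[8] = lowP8N$marshmal
  sorted[9] = mallowP8N$marsh
  sorted[10] = marshmallowP8N$
  sorted[11] = owP8N$marshmall
  sorted[12] = rshmallowP8N$ma
  sorted[13] = shmallowP8N$mar
  sorted[14] = wP8N$marshmallo
sorted[11] = owP8N$marshmall

Answer: owP8N$marshmall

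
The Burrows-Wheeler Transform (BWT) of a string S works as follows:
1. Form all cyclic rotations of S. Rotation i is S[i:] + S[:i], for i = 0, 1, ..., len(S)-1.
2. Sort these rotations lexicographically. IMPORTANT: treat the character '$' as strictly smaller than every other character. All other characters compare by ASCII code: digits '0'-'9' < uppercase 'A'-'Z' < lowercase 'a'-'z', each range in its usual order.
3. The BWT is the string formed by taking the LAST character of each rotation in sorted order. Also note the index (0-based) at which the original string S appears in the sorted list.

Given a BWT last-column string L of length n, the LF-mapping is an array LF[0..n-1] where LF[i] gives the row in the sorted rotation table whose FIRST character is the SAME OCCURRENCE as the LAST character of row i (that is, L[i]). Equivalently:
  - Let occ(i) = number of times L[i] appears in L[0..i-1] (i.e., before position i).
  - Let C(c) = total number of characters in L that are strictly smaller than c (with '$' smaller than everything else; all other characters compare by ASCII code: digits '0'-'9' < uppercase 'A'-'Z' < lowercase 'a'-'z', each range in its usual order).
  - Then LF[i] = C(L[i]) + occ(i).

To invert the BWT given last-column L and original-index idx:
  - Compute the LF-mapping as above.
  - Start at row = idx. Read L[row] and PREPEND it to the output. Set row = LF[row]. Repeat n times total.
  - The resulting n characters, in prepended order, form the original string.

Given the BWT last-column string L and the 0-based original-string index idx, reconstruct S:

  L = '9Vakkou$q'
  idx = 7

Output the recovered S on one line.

LF mapping: 1 2 3 4 5 6 8 0 7
Walk LF starting at row 7, prepending L[row]:
  step 1: row=7, L[7]='$', prepend. Next row=LF[7]=0
  step 2: row=0, L[0]='9', prepend. Next row=LF[0]=1
  step 3: row=1, L[1]='V', prepend. Next row=LF[1]=2
  step 4: row=2, L[2]='a', prepend. Next row=LF[2]=3
  step 5: row=3, L[3]='k', prepend. Next row=LF[3]=4
  step 6: row=4, L[4]='k', prepend. Next row=LF[4]=5
  step 7: row=5, L[5]='o', prepend. Next row=LF[5]=6
  step 8: row=6, L[6]='u', prepend. Next row=LF[6]=8
  step 9: row=8, L[8]='q', prepend. Next row=LF[8]=7
Reversed output: quokkaV9$

Answer: quokkaV9$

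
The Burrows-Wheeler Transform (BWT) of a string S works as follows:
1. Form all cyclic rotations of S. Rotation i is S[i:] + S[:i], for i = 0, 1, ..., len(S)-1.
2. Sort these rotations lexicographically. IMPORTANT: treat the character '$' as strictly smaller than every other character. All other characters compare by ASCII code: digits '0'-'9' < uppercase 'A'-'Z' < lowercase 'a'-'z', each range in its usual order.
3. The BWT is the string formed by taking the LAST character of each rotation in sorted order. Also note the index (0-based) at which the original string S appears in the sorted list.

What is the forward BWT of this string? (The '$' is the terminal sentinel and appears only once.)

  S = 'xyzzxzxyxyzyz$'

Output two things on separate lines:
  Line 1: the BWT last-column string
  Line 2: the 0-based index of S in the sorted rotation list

Answer: zzy$zxzxxyxzyy
3

Derivation:
All 14 rotations (rotation i = S[i:]+S[:i]):
  rot[0] = xyzzxzxyxyzyz$
  rot[1] = yzzxzxyxyzyz$x
  rot[2] = zzxzxyxyzyz$xy
  rot[3] = zxzxyxyzyz$xyz
  rot[4] = xzxyxyzyz$xyzz
  rot[5] = zxyxyzyz$xyzzx
  rot[6] = xyxyzyz$xyzzxz
  rot[7] = yxyzyz$xyzzxzx
  rot[8] = xyzyz$xyzzxzxy
  rot[9] = yzyz$xyzzxzxyx
  rot[10] = zyz$xyzzxzxyxy
  rot[11] = yz$xyzzxzxyxyz
  rot[12] = z$xyzzxzxyxyzy
  rot[13] = $xyzzxzxyxyzyz
Sorted (with $ < everything):
  sorted[0] = $xyzzxzxyxyzyz  (last char: 'z')
  sorted[1] = xyxyzyz$xyzzxz  (last char: 'z')
  sorted[2] = xyzyz$xyzzxzxy  (last char: 'y')
  sorted[3] = xyzzxzxyxyzyz$  (last char: '$')
  sorted[4] = xzxyxyzyz$xyzz  (last char: 'z')
  sorted[5] = yxyzyz$xyzzxzx  (last char: 'x')
  sorted[6] = yz$xyzzxzxyxyz  (last char: 'z')
  sorted[7] = yzyz$xyzzxzxyx  (last char: 'x')
  sorted[8] = yzzxzxyxyzyz$x  (last char: 'x')
  sorted[9] = z$xyzzxzxyxyzy  (last char: 'y')
  sorted[10] = zxyxyzyz$xyzzx  (last char: 'x')
  sorted[11] = zxzxyxyzyz$xyz  (last char: 'z')
  sorted[12] = zyz$xyzzxzxyxy  (last char: 'y')
  sorted[13] = zzxzxyxyzyz$xy  (last char: 'y')
Last column: zzy$zxzxxyxzyy
Original string S is at sorted index 3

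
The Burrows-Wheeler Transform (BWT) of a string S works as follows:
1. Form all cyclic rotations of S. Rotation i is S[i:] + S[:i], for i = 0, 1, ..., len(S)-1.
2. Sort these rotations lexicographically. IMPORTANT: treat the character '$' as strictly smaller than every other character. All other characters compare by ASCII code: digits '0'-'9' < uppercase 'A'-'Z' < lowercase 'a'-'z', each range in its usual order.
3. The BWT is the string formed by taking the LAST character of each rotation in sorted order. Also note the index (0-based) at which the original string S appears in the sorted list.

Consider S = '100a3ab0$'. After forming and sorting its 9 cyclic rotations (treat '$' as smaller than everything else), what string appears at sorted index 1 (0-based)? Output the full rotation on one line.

Answer: 0$100a3ab

Derivation:
All 9 rotations (rotation i = S[i:]+S[:i]):
  rot[0] = 100a3ab0$
  rot[1] = 00a3ab0$1
  rot[2] = 0a3ab0$10
  rot[3] = a3ab0$100
  rot[4] = 3ab0$100a
  rot[5] = ab0$100a3
  rot[6] = b0$100a3a
  rot[7] = 0$100a3ab
  rot[8] = $100a3ab0
Sorted (with $ < everything):
  sorted[0] = $100a3ab0
  sorted[1] = 0$100a3ab
  sorted[2] = 00a3ab0$1
  sorted[3] = 0a3ab0$10
  sorted[4] = 100a3ab0$
  sorted[5] = 3ab0$100a
  sorted[6] = a3ab0$100
  sorted[7] = ab0$100a3
  sorted[8] = b0$100a3a
sorted[1] = 0$100a3ab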